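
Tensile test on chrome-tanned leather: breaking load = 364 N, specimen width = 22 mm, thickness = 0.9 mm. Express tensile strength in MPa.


18.38 MPa

Cross-section = 22 x 0.9 = 19.8 mm^2
TS = 364 / 19.8 = 18.38 MPa
(1 N/mm^2 = 1 MPa)


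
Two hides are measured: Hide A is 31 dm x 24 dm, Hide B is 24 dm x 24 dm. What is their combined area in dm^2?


Hide A area = 31 x 24 = 744 dm^2
Hide B area = 24 x 24 = 576 dm^2
Total = 744 + 576 = 1320 dm^2


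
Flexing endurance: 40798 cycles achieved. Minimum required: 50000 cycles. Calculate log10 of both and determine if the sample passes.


log10(40798) = 4.61
log10(50000) = 4.70
Passes: No


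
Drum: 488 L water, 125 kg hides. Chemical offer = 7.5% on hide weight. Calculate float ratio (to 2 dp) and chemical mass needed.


Float ratio = 3.90
Chemical needed = 9.375 kg

Float ratio = 488 / 125 = 3.90
Chemical = 125 x 7.5 / 100 = 9.375 kg


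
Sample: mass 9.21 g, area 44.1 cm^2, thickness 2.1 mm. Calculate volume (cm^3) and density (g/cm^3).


Thickness in cm = 2.1 / 10 = 0.21 cm
Volume = 44.1 x 0.21 = 9.261 cm^3
Density = 9.21 / 9.261 = 0.994 g/cm^3


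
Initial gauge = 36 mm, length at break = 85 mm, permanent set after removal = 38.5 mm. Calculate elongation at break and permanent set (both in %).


Elongation at break = 136.1%
Permanent set = 6.9%

Elongation at break = (85 - 36) / 36 x 100 = 136.1%
Permanent set = (38.5 - 36) / 36 x 100 = 6.9%


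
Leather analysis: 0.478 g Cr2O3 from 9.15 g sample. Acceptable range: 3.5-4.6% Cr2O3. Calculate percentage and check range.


Cr2O3% = 0.478 / 9.15 x 100 = 5.22%
Acceptable range: 3.5 to 4.6%
Within range: No


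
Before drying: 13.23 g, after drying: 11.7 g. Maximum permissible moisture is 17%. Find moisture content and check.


MC = (13.23 - 11.7) / 13.23 x 100 = 11.6%
Maximum: 17%
Acceptable: Yes


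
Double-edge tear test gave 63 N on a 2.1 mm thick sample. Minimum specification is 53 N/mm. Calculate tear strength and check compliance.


Tear strength = 30.0 N/mm
Compliant: No

Tear strength = 63 / 2.1 = 30.0 N/mm
Required minimum = 53 N/mm
Compliant: No


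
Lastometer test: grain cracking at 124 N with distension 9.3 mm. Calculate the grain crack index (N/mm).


13.3 N/mm


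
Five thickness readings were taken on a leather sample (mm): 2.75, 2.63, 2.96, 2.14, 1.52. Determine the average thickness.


Sum = 2.75 + 2.63 + 2.96 + 2.14 + 1.52 = 12.00
Average = 12.00 / 5 = 2.40 mm


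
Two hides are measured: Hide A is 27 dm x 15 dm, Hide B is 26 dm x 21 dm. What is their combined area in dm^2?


Hide A area = 27 x 15 = 405 dm^2
Hide B area = 26 x 21 = 546 dm^2
Total = 405 + 546 = 951 dm^2


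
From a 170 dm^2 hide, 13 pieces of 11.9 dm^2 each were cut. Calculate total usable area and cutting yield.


Usable area = 154.7 dm^2
Yield = 91.0%

Total usable = 13 x 11.9 = 154.7 dm^2
Yield = 154.7 / 170 x 100 = 91.0%


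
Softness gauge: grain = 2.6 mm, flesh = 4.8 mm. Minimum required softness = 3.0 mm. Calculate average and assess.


Average softness = 3.70 mm
Meets requirement: Yes

Average = (2.6 + 4.8) / 2 = 3.70 mm
Minimum = 3.0 mm
Meets requirement: Yes


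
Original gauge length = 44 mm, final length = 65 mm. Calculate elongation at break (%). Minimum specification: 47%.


Elongation = 47.7%
Meets spec: Yes


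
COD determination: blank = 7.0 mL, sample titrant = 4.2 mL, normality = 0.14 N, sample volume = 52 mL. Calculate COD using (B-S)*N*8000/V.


60.3 mg/L


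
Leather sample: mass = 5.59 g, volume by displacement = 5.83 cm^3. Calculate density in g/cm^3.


0.959 g/cm^3

Density = mass / volume
Density = 5.59 / 5.83 = 0.959 g/cm^3


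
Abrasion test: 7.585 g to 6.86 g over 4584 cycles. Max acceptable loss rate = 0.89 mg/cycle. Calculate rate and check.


Rate = 0.158 mg/cycle
Passes: Yes


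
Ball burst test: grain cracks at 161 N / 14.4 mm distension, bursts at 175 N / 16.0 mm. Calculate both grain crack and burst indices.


Crack index = 161 / 14.4 = 11.2 N/mm
Burst index = 175 / 16.0 = 10.9 N/mm


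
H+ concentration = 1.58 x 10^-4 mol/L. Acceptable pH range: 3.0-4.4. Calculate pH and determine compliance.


pH = -log10(1.58 x 10^-4) = 3.80
Range: 3.0 to 4.4
Compliant: Yes


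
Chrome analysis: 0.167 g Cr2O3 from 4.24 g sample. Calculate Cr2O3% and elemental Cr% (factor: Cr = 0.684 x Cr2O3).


Cr2O3 = 3.94%
Cr = 2.69%


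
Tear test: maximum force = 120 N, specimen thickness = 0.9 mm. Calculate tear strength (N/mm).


133.3 N/mm

Tear strength = force / thickness
Tear = 120 / 0.9 = 133.3 N/mm


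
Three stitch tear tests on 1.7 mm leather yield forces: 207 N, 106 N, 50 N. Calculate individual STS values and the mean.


STS1 = 207 / 1.7 = 121.8 N/mm
STS2 = 106 / 1.7 = 62.4 N/mm
STS3 = 50 / 1.7 = 29.4 N/mm
Mean = (121.8 + 62.4 + 29.4) / 3 = 71.2 N/mm


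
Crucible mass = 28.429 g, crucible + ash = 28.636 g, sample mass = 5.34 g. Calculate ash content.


Ash mass = 28.636 - 28.429 = 0.207 g
Ash% = 0.207 / 5.34 x 100 = 3.88%


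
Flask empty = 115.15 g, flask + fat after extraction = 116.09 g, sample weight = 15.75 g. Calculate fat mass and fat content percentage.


Fat mass = 0.94 g
Fat content = 6.0%


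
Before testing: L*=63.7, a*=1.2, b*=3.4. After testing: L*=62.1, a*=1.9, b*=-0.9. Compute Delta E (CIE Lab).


Delta E = 4.64

dL = 62.1 - 63.7 = -1.6
da = 1.9 - 1.2 = 0.7
db = -0.9 - 3.4 = -4.3
dE = sqrt((-1.6)^2 + (0.7)^2 + (-4.3)^2) = 4.64


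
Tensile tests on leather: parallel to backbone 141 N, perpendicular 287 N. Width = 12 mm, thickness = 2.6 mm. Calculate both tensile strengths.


Area = 12 x 2.6 = 31.2 mm^2
TS (parallel) = 141 / 31.2 = 4.52 N/mm^2
TS (perpendicular) = 287 / 31.2 = 9.20 N/mm^2


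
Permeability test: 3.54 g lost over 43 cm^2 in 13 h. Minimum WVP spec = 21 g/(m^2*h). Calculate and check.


WVP = 63.33 g/(m^2*h)
Meets specification: Yes

WVP = 3.54 / (43 x 13) x 10000 = 63.33 g/(m^2*h)
Minimum: 21 g/(m^2*h)
Meets spec: Yes


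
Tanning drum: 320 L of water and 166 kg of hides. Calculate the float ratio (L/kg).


1.9


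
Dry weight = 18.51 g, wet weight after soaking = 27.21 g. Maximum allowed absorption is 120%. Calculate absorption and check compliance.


Absorption = 47.0%
Compliant: Yes

WA = (27.21 - 18.51) / 18.51 x 100 = 47.0%
Maximum allowed: 120%
Compliant: Yes


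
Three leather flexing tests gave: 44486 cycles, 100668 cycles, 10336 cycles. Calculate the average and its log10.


Average = (44486 + 100668 + 10336) / 3 = 51830 cycles
log10(51830) = 4.71


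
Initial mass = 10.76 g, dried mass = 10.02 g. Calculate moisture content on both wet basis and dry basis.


Wet basis = 6.9%
Dry basis = 7.4%

Moisture lost = 10.76 - 10.02 = 0.74 g
Wet basis MC = 0.74 / 10.76 x 100 = 6.9%
Dry basis MC = 0.74 / 10.02 x 100 = 7.4%


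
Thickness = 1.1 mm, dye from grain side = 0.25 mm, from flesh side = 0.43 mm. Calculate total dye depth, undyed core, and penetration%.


Total dyed = 0.68 mm
Undyed core = 0.42 mm
Penetration = 61.8%


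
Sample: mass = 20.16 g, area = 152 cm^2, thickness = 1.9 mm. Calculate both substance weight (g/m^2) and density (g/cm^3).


SW = 20.16 / 152 x 10000 = 1326.3 g/m^2
Volume = 152 x 1.9 / 10 = 28.88 cm^3
Density = 20.16 / 28.88 = 0.698 g/cm^3


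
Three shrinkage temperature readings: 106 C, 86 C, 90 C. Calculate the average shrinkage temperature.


Average = (106 + 86 + 90) / 3
Average = 282 / 3 = 94.0 C


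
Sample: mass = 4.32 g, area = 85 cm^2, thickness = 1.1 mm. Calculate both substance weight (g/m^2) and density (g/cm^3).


Substance weight = 508.2 g/m^2
Density = 0.462 g/cm^3


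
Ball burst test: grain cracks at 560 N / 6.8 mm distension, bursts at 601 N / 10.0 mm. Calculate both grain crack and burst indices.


Crack index = 560 / 6.8 = 82.4 N/mm
Burst index = 601 / 10.0 = 60.1 N/mm


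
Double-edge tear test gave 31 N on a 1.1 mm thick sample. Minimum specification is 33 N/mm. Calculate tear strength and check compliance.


Tear strength = 28.2 N/mm
Compliant: No

Tear strength = 31 / 1.1 = 28.2 N/mm
Required minimum = 33 N/mm
Compliant: No


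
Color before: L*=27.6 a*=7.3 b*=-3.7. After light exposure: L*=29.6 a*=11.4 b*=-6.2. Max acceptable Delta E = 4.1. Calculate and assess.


Delta E = 5.20
Passes: No


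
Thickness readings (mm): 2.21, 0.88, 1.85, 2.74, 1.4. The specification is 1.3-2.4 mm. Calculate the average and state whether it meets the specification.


Average = 1.82 mm
Within specification: Yes


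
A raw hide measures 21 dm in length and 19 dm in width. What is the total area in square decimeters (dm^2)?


399 dm^2

Area = length x width
Area = 21 x 19 = 399 dm^2


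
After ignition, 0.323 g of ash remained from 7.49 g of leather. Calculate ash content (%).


Ash% = 0.323 / 7.49 x 100
Ash% = 4.31%


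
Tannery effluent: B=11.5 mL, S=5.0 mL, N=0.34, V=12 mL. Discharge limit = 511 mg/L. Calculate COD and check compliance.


COD = 1473.3 mg/L
Compliant: No


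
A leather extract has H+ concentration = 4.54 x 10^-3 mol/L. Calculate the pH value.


pH = -log10[H+]
pH = -log10(4.54 x 10^-3) = 2.34


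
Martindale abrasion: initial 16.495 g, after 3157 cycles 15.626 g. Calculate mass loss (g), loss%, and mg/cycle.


Mass loss = 0.869 g
Loss = 5.27%
Rate = 0.275 mg/cycle

Loss = 16.495 - 15.626 = 0.869 g
Loss% = 0.869 / 16.495 x 100 = 5.27%
Rate = 0.869 / 3157 x 1000 = 0.275 mg/cycle


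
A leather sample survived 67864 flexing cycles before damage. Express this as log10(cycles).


log10(67864) = 4.83


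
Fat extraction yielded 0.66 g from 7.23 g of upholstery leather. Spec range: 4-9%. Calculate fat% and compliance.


Fat content = 9.1%
Compliant: No

Fat% = 0.66 / 7.23 x 100 = 9.1%
Spec range: 4-9%
Compliant: No


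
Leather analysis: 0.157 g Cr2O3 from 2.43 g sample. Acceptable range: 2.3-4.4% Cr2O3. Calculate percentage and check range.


Cr2O3% = 0.157 / 2.43 x 100 = 6.46%
Acceptable range: 2.3 to 4.4%
Within range: No


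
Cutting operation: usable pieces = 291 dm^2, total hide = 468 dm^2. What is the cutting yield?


Yield = usable / total x 100
Yield = 291 / 468 x 100 = 62.2%


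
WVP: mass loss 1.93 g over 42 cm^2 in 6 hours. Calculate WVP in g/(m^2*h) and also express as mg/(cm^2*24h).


WVP = 1.93 / (42 x 6) x 10000 = 76.59 g/(m^2*h)
Mass loss in mg = 1.93 x 1000 = 1930 mg
Per cm^2 per 24h in mg: 1930 x 24 / (42 x 6) = 46320 / 252 = 183.81 mg/(cm^2*24h)


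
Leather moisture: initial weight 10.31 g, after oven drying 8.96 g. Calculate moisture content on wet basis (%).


Moisture = 10.31 - 8.96 = 1.35 g
MC = 1.35 / 10.31 x 100 = 13.1%


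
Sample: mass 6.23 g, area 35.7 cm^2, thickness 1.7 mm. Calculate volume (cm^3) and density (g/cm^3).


Thickness in cm = 1.7 / 10 = 0.17 cm
Volume = 35.7 x 0.17 = 6.069 cm^3
Density = 6.23 / 6.069 = 1.027 g/cm^3


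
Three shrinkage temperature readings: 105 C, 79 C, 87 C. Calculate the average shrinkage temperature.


Average = (105 + 79 + 87) / 3
Average = 271 / 3 = 90.3 C


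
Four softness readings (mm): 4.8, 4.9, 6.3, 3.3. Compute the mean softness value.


Sum = 4.8 + 4.9 + 6.3 + 3.3
Mean = 19.3 / 4 = 4.83 mm


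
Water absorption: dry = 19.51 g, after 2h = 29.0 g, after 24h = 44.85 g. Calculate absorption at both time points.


WA (2h) = (29.0 - 19.51) / 19.51 x 100 = 48.6%
WA (24h) = (44.85 - 19.51) / 19.51 x 100 = 129.9%


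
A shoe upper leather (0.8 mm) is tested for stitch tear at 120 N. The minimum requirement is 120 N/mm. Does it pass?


STS = 150.0 N/mm
Passes: Yes

STS = 120 / 0.8 = 150.0 N/mm
Minimum required: 120 N/mm
Passes: Yes


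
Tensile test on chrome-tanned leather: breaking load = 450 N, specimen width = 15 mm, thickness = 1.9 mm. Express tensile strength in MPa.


Cross-section = 15 x 1.9 = 28.5 mm^2
TS = 450 / 28.5 = 15.79 MPa
(1 N/mm^2 = 1 MPa)


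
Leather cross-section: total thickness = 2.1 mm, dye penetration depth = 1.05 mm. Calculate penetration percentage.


50.0%

Penetration% = 1.05 / 2.1 x 100
Penetration = 50.0%


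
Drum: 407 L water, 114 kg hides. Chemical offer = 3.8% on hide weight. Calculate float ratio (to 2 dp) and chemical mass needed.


Float ratio = 407 / 114 = 3.57
Chemical = 114 x 3.8 / 100 = 4.332 kg


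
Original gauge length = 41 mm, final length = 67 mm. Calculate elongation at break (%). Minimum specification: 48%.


Extension = 67 - 41 = 26 mm
Elongation = 26 / 41 x 100 = 63.4%
Minimum required: 48%
Meets specification: Yes


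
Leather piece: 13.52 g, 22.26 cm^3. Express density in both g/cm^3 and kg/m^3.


0.607 g/cm^3
607 kg/m^3

Density = 13.52 / 22.26 = 0.607 g/cm^3
Convert: 0.607 x 1000 = 607 kg/m^3


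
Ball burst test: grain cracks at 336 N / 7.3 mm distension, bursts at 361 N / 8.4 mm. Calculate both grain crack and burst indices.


Crack index = 46.0 N/mm
Burst index = 43.0 N/mm

Crack index = 336 / 7.3 = 46.0 N/mm
Burst index = 361 / 8.4 = 43.0 N/mm


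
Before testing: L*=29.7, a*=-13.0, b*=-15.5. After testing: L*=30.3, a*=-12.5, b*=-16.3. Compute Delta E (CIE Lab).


dL = 30.3 - 29.7 = 0.6
da = -12.5 - (-13.0) = 0.5
db = -16.3 - (-15.5) = -0.8
dE = sqrt((0.6)^2 + (0.5)^2 + (-0.8)^2) = 1.12


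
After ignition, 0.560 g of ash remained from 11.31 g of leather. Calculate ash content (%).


Ash% = 0.560 / 11.31 x 100
Ash% = 4.95%


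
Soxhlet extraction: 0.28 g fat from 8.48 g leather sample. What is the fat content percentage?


Fat content = 0.28 / 8.48 x 100
Fat = 3.3%


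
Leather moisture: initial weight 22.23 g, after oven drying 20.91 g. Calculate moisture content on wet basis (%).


Moisture = 22.23 - 20.91 = 1.32 g
MC = 1.32 / 22.23 x 100 = 5.9%


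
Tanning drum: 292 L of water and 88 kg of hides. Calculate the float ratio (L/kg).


Float ratio = water / hide weight
Ratio = 292 / 88 = 3.3


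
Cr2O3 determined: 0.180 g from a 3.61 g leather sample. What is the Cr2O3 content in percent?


4.99%

Cr2O3% = 0.180 / 3.61 x 100
Cr2O3% = 4.99%


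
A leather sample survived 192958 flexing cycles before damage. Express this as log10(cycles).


log10(192958) = 5.29


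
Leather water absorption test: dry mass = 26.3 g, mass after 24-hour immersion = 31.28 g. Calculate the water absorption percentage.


Water absorbed = 31.28 - 26.3 = 4.98 g
WA% = 4.98 / 26.3 x 100 = 18.9%


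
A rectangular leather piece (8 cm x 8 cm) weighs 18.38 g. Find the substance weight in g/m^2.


2871.9 g/m^2


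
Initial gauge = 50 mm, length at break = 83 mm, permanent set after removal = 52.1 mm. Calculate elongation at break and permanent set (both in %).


Elongation at break = (83 - 50) / 50 x 100 = 66.0%
Permanent set = (52.1 - 50) / 50 x 100 = 4.2%


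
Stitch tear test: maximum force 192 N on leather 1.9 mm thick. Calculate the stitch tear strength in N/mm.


Stitch tear strength = force / thickness
STS = 192 / 1.9 = 101.1 N/mm


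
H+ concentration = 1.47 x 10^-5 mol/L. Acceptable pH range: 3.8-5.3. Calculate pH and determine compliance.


pH = -log10(1.47 x 10^-5) = 4.83
Range: 3.8 to 5.3
Compliant: Yes


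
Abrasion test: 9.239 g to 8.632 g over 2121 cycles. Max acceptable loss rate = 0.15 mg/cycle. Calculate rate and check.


Rate = 0.286 mg/cycle
Passes: No

Loss = 9.239 - 8.632 = 0.607 g
Rate = 0.607 g / 2121 cycles x 1000 = 0.286 mg/cycle
Max = 0.15 mg/cycle
Passes: No


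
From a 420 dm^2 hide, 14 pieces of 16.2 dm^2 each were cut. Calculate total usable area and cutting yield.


Total usable = 14 x 16.2 = 226.8 dm^2
Yield = 226.8 / 420 x 100 = 54.0%


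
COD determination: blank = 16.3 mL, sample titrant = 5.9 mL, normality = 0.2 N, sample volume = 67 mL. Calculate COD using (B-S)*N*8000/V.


COD = (16.3 - 5.9) x 0.2 x 8000 / 67
COD = 10.4 x 0.2 x 8000 / 67
COD = 248.4 mg/L


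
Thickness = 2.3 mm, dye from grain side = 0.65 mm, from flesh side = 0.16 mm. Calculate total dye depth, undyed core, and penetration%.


Total dyed = 0.81 mm
Undyed core = 1.49 mm
Penetration = 35.2%

Total dyed = 0.65 + 0.16 = 0.81 mm
Undyed core = 2.3 - 0.81 = 1.49 mm
Penetration = 0.81 / 2.3 x 100 = 35.2%


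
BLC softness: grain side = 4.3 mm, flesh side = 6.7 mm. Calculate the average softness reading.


Average = (4.3 + 6.7) / 2
Average = 5.50 mm


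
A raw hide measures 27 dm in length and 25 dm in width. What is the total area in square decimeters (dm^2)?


Area = length x width
Area = 27 x 25 = 675 dm^2


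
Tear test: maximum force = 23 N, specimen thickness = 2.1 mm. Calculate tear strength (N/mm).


11.0 N/mm


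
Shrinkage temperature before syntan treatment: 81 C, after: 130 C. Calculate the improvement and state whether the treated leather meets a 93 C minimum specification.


Improvement = 130 - 81 = 49 C
Spec check: 130 C >= 93 C? Yes


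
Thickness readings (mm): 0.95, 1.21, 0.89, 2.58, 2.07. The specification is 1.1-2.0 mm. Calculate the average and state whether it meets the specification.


Sum = 7.70
Average = 7.70 / 5 = 1.54 mm
Specification range: 1.1 to 2.0 mm
Within spec: Yes


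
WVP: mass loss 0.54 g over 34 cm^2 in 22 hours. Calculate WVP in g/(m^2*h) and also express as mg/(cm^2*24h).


WVP = 0.54 / (34 x 22) x 10000 = 7.22 g/(m^2*h)
Mass loss in mg = 0.54 x 1000 = 540 mg
Per cm^2 per 24h in mg: 540 x 24 / (34 x 22) = 12960 / 748 = 17.33 mg/(cm^2*24h)


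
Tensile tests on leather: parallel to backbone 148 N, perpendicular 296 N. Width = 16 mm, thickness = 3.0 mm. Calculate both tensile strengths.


Parallel = 3.08 N/mm^2
Perpendicular = 6.17 N/mm^2

Area = 16 x 3.0 = 48.0 mm^2
TS (parallel) = 148 / 48.0 = 3.08 N/mm^2
TS (perpendicular) = 296 / 48.0 = 6.17 N/mm^2


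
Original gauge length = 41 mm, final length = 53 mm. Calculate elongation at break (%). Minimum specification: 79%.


Elongation = 29.3%
Meets spec: No

Extension = 53 - 41 = 12 mm
Elongation = 12 / 41 x 100 = 29.3%
Minimum required: 79%
Meets specification: No


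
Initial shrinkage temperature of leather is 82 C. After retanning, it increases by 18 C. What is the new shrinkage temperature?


100 C


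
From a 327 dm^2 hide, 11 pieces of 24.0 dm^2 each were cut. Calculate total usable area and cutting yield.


Total usable = 11 x 24.0 = 264.0 dm^2
Yield = 264.0 / 327 x 100 = 80.7%


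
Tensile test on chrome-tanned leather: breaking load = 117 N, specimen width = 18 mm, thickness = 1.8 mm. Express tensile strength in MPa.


3.61 MPa

Cross-section = 18 x 1.8 = 32.4 mm^2
TS = 117 / 32.4 = 3.61 MPa
(1 N/mm^2 = 1 MPa)


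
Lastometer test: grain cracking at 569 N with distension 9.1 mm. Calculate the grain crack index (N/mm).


62.5 N/mm


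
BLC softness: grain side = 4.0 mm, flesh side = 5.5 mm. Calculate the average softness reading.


Average = (4.0 + 5.5) / 2
Average = 4.75 mm


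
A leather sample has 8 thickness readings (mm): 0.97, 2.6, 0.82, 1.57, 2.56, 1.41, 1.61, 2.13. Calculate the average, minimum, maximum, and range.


Average = 1.71 mm
Min = 0.82 mm
Max = 2.6 mm
Range = 1.78 mm

Sum = 13.67
Average = 13.67 / 8 = 1.71 mm
Minimum = 0.82 mm
Maximum = 2.6 mm
Range = 2.6 - 0.82 = 1.78 mm


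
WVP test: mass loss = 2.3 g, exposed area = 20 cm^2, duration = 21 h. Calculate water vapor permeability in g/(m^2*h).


WVP = mass_loss / (area x time) x 10000
WVP = 2.3 / (20 x 21) x 10000
WVP = 2.3 / 420 x 10000 = 54.76 g/(m^2*h)


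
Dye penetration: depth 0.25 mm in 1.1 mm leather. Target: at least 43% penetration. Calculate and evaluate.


Penetration = 0.25 / 1.1 x 100 = 22.7%
Target: 43%
Meets target: No


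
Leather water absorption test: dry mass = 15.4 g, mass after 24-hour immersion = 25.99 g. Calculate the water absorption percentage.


68.8%

Water absorbed = 25.99 - 15.4 = 10.59 g
WA% = 10.59 / 15.4 x 100 = 68.8%


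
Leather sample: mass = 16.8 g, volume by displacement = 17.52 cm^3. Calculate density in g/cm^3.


0.959 g/cm^3


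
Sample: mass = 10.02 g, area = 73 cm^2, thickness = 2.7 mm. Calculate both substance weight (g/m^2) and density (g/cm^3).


Substance weight = 1372.6 g/m^2
Density = 0.508 g/cm^3


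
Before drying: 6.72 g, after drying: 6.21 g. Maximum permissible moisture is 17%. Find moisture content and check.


Moisture content = 7.6%
Acceptable: Yes


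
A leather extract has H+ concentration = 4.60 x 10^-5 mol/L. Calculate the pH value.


pH = 4.34

pH = -log10[H+]
pH = -log10(4.60 x 10^-5) = 4.34


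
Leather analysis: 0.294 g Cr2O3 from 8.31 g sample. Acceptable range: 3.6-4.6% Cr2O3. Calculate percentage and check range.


Cr2O3% = 0.294 / 8.31 x 100 = 3.54%
Acceptable range: 3.6 to 4.6%
Within range: No


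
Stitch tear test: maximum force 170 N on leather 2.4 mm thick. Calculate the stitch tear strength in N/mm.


Stitch tear strength = force / thickness
STS = 170 / 2.4 = 70.8 N/mm


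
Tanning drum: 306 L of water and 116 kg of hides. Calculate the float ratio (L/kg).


2.6

Float ratio = water / hide weight
Ratio = 306 / 116 = 2.6


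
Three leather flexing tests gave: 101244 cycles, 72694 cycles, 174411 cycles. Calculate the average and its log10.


Average = (101244 + 72694 + 174411) / 3 = 116116 cycles
log10(116116) = 5.06


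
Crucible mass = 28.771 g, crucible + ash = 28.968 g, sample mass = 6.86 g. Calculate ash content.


Ash mass = 0.197 g
Ash content = 2.87%


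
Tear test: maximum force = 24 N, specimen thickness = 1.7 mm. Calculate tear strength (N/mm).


Tear strength = force / thickness
Tear = 24 / 1.7 = 14.1 N/mm


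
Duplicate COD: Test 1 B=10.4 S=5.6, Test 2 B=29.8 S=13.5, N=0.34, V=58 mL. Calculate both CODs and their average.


COD1 = (10.4 - 5.6) x 0.34 x 8000 / 58 = 225.1 mg/L
COD2 = (29.8 - 13.5) x 0.34 x 8000 / 58 = 764.4 mg/L
Average = (225.1 + 764.4) / 2 = 494.8 mg/L


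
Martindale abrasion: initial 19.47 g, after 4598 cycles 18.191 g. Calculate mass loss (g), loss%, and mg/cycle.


Mass loss = 1.279 g
Loss = 6.57%
Rate = 0.278 mg/cycle

Loss = 19.47 - 18.191 = 1.279 g
Loss% = 1.279 / 19.47 x 100 = 6.57%
Rate = 1.279 / 4598 x 1000 = 0.278 mg/cycle


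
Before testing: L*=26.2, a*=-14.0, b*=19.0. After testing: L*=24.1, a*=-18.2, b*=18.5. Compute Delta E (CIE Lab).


Delta E = 4.72


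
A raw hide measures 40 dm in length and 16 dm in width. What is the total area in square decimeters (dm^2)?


Area = length x width
Area = 40 x 16 = 640 dm^2


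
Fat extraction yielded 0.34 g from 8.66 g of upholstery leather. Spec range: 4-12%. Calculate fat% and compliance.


Fat% = 0.34 / 8.66 x 100 = 3.9%
Spec range: 4-12%
Compliant: No


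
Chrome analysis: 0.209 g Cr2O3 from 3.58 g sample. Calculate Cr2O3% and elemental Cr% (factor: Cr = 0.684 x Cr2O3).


Cr2O3% = 0.209 / 3.58 x 100 = 5.84%
Cr% = 5.84 x 0.684 = 3.99%


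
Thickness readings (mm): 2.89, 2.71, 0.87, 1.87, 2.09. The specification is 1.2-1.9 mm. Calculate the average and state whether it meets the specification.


Sum = 10.43
Average = 10.43 / 5 = 2.09 mm
Specification range: 1.2 to 1.9 mm
Within spec: No


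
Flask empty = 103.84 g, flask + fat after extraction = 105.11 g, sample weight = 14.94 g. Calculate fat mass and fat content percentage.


Fat mass = 1.27 g
Fat content = 8.5%

Fat mass = 105.11 - 103.84 = 1.27 g
Fat% = 1.27 / 14.94 x 100 = 8.5%


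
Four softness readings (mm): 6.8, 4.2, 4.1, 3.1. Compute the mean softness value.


Sum = 6.8 + 4.2 + 4.1 + 3.1
Mean = 18.2 / 4 = 4.55 mm


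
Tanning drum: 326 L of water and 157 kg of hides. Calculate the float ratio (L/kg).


2.1


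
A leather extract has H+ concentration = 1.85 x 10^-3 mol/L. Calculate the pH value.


pH = 2.73


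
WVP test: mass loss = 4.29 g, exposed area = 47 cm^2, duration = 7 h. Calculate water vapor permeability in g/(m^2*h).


WVP = mass_loss / (area x time) x 10000
WVP = 4.29 / (47 x 7) x 10000
WVP = 4.29 / 329 x 10000 = 130.40 g/(m^2*h)


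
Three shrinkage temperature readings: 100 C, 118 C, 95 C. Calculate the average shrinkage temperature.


Average = (100 + 118 + 95) / 3
Average = 313 / 3 = 104.3 C


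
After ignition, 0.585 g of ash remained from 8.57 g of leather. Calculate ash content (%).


6.83%

Ash% = 0.585 / 8.57 x 100
Ash% = 6.83%


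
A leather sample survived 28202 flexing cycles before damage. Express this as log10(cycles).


4.45

log10(28202) = 4.45


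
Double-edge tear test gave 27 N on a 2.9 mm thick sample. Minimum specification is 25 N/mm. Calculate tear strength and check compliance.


Tear strength = 9.3 N/mm
Compliant: No

Tear strength = 27 / 2.9 = 9.3 N/mm
Required minimum = 25 N/mm
Compliant: No


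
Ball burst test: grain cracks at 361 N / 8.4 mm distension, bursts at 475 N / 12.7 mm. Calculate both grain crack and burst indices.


Crack index = 43.0 N/mm
Burst index = 37.4 N/mm

Crack index = 361 / 8.4 = 43.0 N/mm
Burst index = 475 / 12.7 = 37.4 N/mm


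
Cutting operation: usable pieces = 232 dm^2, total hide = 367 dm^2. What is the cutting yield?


Yield = usable / total x 100
Yield = 232 / 367 x 100 = 63.2%


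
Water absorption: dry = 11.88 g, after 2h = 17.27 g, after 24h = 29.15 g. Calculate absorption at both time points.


WA (2h) = (17.27 - 11.88) / 11.88 x 100 = 45.4%
WA (24h) = (29.15 - 11.88) / 11.88 x 100 = 145.4%


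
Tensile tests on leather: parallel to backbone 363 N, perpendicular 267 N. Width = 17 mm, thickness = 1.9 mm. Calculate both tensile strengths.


Parallel = 11.24 N/mm^2
Perpendicular = 8.27 N/mm^2

Area = 17 x 1.9 = 32.3 mm^2
TS (parallel) = 363 / 32.3 = 11.24 N/mm^2
TS (perpendicular) = 267 / 32.3 = 8.27 N/mm^2


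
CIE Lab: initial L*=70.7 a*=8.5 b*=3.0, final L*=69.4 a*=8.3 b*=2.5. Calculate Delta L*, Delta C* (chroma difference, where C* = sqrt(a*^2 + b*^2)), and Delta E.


Delta L* = -1.3
Delta C* = -0.35
Delta E = 1.41

Delta L* = 69.4 - 70.7 = -1.3
C1* = sqrt((8.5)^2 + (3.0)^2) = 9.014
C2* = sqrt((8.3)^2 + (2.5)^2) = 8.668
Delta C* = 8.668 - 9.014 = -0.35
Delta E = sqrt((-1.3)^2 + (-0.2)^2 + (-0.5)^2) = 1.41


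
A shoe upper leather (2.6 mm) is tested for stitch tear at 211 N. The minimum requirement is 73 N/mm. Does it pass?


STS = 211 / 2.6 = 81.2 N/mm
Minimum required: 73 N/mm
Passes: Yes


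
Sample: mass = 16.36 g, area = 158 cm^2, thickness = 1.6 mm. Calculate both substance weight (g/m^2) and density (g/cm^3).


SW = 16.36 / 158 x 10000 = 1035.4 g/m^2
Volume = 158 x 1.6 / 10 = 25.28 cm^3
Density = 16.36 / 25.28 = 0.647 g/cm^3


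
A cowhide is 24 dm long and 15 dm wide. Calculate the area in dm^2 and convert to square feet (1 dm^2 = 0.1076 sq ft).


Area = 24 x 15 = 360 dm^2
Conversion: 360 x 0.1076 = 38.74 sq ft


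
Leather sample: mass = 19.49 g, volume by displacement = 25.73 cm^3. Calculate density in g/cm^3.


Density = mass / volume
Density = 19.49 / 25.73 = 0.757 g/cm^3


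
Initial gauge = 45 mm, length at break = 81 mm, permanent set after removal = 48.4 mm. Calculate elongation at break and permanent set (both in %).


Elongation at break = 80.0%
Permanent set = 7.6%


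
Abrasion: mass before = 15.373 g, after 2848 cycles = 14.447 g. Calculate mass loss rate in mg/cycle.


Mass loss = 15.373 - 14.447 = 0.926 g
Rate = 0.926 / 2848 x 1000 = 0.325 mg/cycle


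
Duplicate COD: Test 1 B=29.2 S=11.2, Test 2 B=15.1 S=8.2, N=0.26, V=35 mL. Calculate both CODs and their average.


COD1 = 1069.7 mg/L
COD2 = 410.1 mg/L
Average = 739.9 mg/L

COD1 = (29.2 - 11.2) x 0.26 x 8000 / 35 = 1069.7 mg/L
COD2 = (15.1 - 8.2) x 0.26 x 8000 / 35 = 410.1 mg/L
Average = (1069.7 + 410.1) / 2 = 739.9 mg/L


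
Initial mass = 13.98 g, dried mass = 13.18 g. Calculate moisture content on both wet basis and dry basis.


Wet basis = 5.7%
Dry basis = 6.1%

Moisture lost = 13.98 - 13.18 = 0.80 g
Wet basis MC = 0.80 / 13.98 x 100 = 5.7%
Dry basis MC = 0.80 / 13.18 x 100 = 6.1%


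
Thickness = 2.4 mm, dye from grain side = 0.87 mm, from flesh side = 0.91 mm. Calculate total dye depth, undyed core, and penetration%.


Total dyed = 0.87 + 0.91 = 1.78 mm
Undyed core = 2.4 - 1.78 = 0.62 mm
Penetration = 1.78 / 2.4 x 100 = 74.2%


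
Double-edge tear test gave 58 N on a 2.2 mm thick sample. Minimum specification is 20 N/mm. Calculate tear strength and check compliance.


Tear strength = 26.4 N/mm
Compliant: Yes

Tear strength = 58 / 2.2 = 26.4 N/mm
Required minimum = 20 N/mm
Compliant: Yes


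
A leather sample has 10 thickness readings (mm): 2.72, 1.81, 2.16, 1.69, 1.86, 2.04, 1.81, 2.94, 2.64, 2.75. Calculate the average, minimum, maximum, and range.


Sum = 22.42
Average = 22.42 / 10 = 2.24 mm
Minimum = 1.69 mm
Maximum = 2.94 mm
Range = 2.94 - 1.69 = 1.25 mm


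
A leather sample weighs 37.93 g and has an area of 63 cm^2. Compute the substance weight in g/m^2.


Substance weight = mass / area x 10000
SW = 37.93 / 63 x 10000
SW = 6020.6 g/m^2


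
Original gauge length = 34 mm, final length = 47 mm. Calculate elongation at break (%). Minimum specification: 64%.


Elongation = 38.2%
Meets spec: No


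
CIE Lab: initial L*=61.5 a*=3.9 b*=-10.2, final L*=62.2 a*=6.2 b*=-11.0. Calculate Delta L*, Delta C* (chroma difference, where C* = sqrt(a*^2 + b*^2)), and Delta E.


Delta L* = 62.2 - 61.5 = 0.7
C1* = sqrt((3.9)^2 + (-10.2)^2) = 10.920
C2* = sqrt((6.2)^2 + (-11.0)^2) = 12.627
Delta C* = 12.627 - 10.920 = 1.71
Delta E = sqrt((0.7)^2 + (2.3)^2 + (-0.8)^2) = 2.53


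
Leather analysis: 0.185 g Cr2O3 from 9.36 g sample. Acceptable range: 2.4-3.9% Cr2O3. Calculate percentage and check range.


Cr2O3% = 0.185 / 9.36 x 100 = 1.98%
Acceptable range: 2.4 to 3.9%
Within range: No


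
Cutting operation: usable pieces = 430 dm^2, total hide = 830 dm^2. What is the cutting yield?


Yield = usable / total x 100
Yield = 430 / 830 x 100 = 51.8%


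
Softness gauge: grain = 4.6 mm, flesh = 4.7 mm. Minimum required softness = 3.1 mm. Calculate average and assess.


Average softness = 4.65 mm
Meets requirement: Yes

Average = (4.6 + 4.7) / 2 = 4.65 mm
Minimum = 3.1 mm
Meets requirement: Yes


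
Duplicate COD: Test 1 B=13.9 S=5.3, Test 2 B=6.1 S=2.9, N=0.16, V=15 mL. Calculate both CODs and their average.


COD1 = 733.9 mg/L
COD2 = 273.1 mg/L
Average = 503.5 mg/L


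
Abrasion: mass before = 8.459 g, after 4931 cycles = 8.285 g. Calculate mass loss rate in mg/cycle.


0.035 mg/cycle


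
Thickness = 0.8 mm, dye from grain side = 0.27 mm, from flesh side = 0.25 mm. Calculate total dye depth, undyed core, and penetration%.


Total dyed = 0.27 + 0.25 = 0.52 mm
Undyed core = 0.8 - 0.52 = 0.28 mm
Penetration = 0.52 / 0.8 x 100 = 65.0%


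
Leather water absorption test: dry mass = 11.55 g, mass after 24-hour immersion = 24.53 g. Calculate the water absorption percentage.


112.4%

Water absorbed = 24.53 - 11.55 = 12.98 g
WA% = 12.98 / 11.55 x 100 = 112.4%


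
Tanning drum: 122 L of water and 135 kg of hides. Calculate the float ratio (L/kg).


Float ratio = water / hide weight
Ratio = 122 / 135 = 0.9


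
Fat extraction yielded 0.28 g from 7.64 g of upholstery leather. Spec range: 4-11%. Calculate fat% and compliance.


Fat% = 0.28 / 7.64 x 100 = 3.7%
Spec range: 4-11%
Compliant: No


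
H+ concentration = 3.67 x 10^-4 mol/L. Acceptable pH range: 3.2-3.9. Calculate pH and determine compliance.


pH = -log10(3.67 x 10^-4) = 3.44
Range: 3.2 to 3.9
Compliant: Yes


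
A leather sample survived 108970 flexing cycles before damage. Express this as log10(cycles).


5.04

log10(108970) = 5.04


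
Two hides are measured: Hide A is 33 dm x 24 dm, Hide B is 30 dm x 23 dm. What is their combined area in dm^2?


1482 dm^2


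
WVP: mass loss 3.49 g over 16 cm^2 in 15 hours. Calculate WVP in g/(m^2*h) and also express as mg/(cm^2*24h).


WVP = 145.42 g/(m^2*h)
Daily rate = 349.00 mg/(cm^2*24h)


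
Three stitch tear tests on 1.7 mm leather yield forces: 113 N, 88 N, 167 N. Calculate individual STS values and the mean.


STS1 = 113 / 1.7 = 66.5 N/mm
STS2 = 88 / 1.7 = 51.8 N/mm
STS3 = 167 / 1.7 = 98.2 N/mm
Mean = (66.5 + 51.8 + 98.2) / 3 = 72.2 N/mm


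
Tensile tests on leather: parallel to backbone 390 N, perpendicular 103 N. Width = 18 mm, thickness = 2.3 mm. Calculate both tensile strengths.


Parallel = 9.42 N/mm^2
Perpendicular = 2.49 N/mm^2

Area = 18 x 2.3 = 41.4 mm^2
TS (parallel) = 390 / 41.4 = 9.42 N/mm^2
TS (perpendicular) = 103 / 41.4 = 2.49 N/mm^2


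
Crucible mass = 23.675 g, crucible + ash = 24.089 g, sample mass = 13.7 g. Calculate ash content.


Ash mass = 24.089 - 23.675 = 0.414 g
Ash% = 0.414 / 13.7 x 100 = 3.02%


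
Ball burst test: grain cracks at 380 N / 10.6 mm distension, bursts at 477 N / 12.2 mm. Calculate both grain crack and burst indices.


Crack index = 380 / 10.6 = 35.8 N/mm
Burst index = 477 / 12.2 = 39.1 N/mm


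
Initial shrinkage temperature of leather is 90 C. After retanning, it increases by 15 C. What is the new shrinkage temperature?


New Ts = 90 + 15 = 105 C


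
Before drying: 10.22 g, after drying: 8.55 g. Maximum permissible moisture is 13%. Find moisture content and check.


MC = (10.22 - 8.55) / 10.22 x 100 = 16.3%
Maximum: 13%
Acceptable: No


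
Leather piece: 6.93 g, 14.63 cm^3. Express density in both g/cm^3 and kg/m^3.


Density = 6.93 / 14.63 = 0.474 g/cm^3
Convert: 0.474 x 1000 = 474 kg/m^3


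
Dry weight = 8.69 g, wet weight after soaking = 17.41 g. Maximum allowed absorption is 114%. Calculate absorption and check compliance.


WA = (17.41 - 8.69) / 8.69 x 100 = 100.3%
Maximum allowed: 114%
Compliant: Yes


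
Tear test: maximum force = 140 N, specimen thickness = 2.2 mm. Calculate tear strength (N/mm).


63.6 N/mm

Tear strength = force / thickness
Tear = 140 / 2.2 = 63.6 N/mm


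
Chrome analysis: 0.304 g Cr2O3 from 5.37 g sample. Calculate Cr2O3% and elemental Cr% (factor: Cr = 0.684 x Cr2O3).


Cr2O3 = 5.66%
Cr = 3.87%

Cr2O3% = 0.304 / 5.37 x 100 = 5.66%
Cr% = 5.66 x 0.684 = 3.87%


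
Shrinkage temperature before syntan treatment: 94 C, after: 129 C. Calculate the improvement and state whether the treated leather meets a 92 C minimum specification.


Improvement = 35 C
Meets 92 C spec: Yes

Improvement = 129 - 94 = 35 C
Spec check: 129 C >= 92 C? Yes


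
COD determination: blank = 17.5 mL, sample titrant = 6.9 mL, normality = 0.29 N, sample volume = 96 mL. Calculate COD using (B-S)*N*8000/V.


256.2 mg/L

COD = (17.5 - 6.9) x 0.29 x 8000 / 96
COD = 10.6 x 0.29 x 8000 / 96
COD = 256.2 mg/L


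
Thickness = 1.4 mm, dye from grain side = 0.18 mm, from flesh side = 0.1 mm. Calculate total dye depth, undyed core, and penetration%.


Total dyed = 0.18 + 0.1 = 0.28 mm
Undyed core = 1.4 - 0.28 = 1.12 mm
Penetration = 0.28 / 1.4 x 100 = 20.0%


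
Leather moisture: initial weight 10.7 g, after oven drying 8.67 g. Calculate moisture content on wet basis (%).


19.0%


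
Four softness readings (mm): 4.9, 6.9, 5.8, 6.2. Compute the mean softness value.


5.95 mm

Sum = 4.9 + 6.9 + 5.8 + 6.2
Mean = 23.8 / 4 = 5.95 mm


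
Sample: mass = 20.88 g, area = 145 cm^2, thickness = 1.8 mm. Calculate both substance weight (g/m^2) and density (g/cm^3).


Substance weight = 1440.0 g/m^2
Density = 0.800 g/cm^3

SW = 20.88 / 145 x 10000 = 1440.0 g/m^2
Volume = 145 x 1.8 / 10 = 26.10 cm^3
Density = 20.88 / 26.10 = 0.800 g/cm^3


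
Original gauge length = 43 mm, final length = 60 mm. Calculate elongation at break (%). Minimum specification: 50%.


Extension = 60 - 43 = 17 mm
Elongation = 17 / 43 x 100 = 39.5%
Minimum required: 50%
Meets specification: No


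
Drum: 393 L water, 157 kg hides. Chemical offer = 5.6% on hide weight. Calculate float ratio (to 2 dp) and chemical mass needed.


Float ratio = 393 / 157 = 2.50
Chemical = 157 x 5.6 / 100 = 8.792 kg


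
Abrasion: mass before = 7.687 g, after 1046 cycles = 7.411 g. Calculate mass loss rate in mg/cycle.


0.264 mg/cycle


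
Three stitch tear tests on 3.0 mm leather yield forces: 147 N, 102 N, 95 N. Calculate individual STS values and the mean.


STS1 = 147 / 3.0 = 49.0 N/mm
STS2 = 102 / 3.0 = 34.0 N/mm
STS3 = 95 / 3.0 = 31.7 N/mm
Mean = (49.0 + 34.0 + 31.7) / 3 = 38.2 N/mm


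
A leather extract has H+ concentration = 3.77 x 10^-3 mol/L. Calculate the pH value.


pH = -log10[H+]
pH = -log10(3.77 x 10^-3) = 2.42


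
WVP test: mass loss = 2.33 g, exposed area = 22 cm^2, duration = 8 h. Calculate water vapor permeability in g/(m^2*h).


132.39 g/(m^2*h)

WVP = mass_loss / (area x time) x 10000
WVP = 2.33 / (22 x 8) x 10000
WVP = 2.33 / 176 x 10000 = 132.39 g/(m^2*h)


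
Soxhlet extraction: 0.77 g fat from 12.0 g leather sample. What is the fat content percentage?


6.4%

Fat content = 0.77 / 12.0 x 100
Fat = 6.4%


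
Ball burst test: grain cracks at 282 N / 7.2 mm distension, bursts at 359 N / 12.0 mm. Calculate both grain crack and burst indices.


Crack index = 39.2 N/mm
Burst index = 29.9 N/mm

Crack index = 282 / 7.2 = 39.2 N/mm
Burst index = 359 / 12.0 = 29.9 N/mm


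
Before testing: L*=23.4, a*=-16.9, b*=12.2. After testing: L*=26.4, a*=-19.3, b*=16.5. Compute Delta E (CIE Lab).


Delta E = 5.77

dL = 26.4 - 23.4 = 3.0
da = -19.3 - (-16.9) = -2.4
db = 16.5 - 12.2 = 4.3
dE = sqrt((3.0)^2 + (-2.4)^2 + (4.3)^2) = 5.77


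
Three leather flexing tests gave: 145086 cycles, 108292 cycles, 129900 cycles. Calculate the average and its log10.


Average = (145086 + 108292 + 129900) / 3 = 127759 cycles
log10(127759) = 5.11


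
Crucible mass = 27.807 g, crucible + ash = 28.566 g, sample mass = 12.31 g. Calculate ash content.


Ash mass = 0.759 g
Ash content = 6.17%

Ash mass = 28.566 - 27.807 = 0.759 g
Ash% = 0.759 / 12.31 x 100 = 6.17%


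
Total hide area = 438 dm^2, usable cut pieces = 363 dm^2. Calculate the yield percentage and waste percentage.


Yield = 363 / 438 x 100 = 82.9%
Waste = 438 - 363 = 75 dm^2
Waste% = 100 - 82.9 = 17.1%


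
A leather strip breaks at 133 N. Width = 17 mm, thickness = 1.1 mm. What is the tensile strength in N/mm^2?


Cross-sectional area = 17 x 1.1 = 18.7 mm^2
Tensile strength = 133 / 18.7 = 7.11 N/mm^2


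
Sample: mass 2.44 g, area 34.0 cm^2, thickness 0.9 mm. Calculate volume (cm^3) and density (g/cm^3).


Thickness in cm = 0.9 / 10 = 0.09 cm
Volume = 34.0 x 0.09 = 3.060 cm^3
Density = 2.44 / 3.060 = 0.797 g/cm^3


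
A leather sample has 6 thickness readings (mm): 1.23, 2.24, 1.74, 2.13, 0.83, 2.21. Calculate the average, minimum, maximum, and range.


Average = 1.73 mm
Min = 0.83 mm
Max = 2.24 mm
Range = 1.41 mm


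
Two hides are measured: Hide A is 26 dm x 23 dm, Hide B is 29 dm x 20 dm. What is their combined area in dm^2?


1178 dm^2


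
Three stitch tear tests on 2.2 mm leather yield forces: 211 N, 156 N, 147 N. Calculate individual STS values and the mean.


STS1 = 95.9 N/mm
STS2 = 70.9 N/mm
STS3 = 66.8 N/mm
Mean = 77.9 N/mm


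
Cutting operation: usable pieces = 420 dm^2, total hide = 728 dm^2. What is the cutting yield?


Yield = usable / total x 100
Yield = 420 / 728 x 100 = 57.7%


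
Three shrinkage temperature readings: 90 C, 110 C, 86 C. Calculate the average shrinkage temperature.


95.3 C

Average = (90 + 110 + 86) / 3
Average = 286 / 3 = 95.3 C


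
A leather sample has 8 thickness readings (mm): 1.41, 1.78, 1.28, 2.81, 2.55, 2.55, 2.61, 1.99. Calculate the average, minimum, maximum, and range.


Sum = 16.98
Average = 16.98 / 8 = 2.12 mm
Minimum = 1.28 mm
Maximum = 2.81 mm
Range = 2.81 - 1.28 = 1.53 mm
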